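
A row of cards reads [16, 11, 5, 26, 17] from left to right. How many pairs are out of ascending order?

There are 4 out-of-order pairs.

Element-by-element contributions:
16 → 11, 5 → 2
11 → 5 → 1
5 → none → 0
26 → 17 → 1
17 → none → 0
Sum: 2 + 1 + 0 + 1 + 0 = 4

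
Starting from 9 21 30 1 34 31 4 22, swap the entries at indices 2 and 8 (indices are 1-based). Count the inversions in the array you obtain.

Positions 2 and 8 hold 21 and 22; after swapping, the array is [9, 22, 30, 1, 34, 31, 4, 21].
Element-by-element contributions:
9: 2
22: 3
30: 3
1: 0
34: 3
31: 2
4: 0
21: 0
Sum: 2 + 3 + 3 + 0 + 3 + 2 + 0 + 0 = 13

13 inversions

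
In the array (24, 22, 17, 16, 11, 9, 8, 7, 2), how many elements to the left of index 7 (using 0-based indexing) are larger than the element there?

The element at index 7 is 7.
Elements before it: 24, 22, 17, 16, 11, 9, 8
Those larger than 7: 24, 22, 17, 16, 11, 9, 8

7 such elements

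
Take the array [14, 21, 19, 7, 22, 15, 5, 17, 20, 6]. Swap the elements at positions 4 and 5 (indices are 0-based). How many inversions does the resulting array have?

Positions 4 and 5 hold 22 and 15; after swapping, the array is [14, 21, 19, 7, 15, 22, 5, 17, 20, 6].
For each element, count later entries that are smaller:
14: 3
21: 7
19: 5
7: 2
15: 2
22: 4
5: 0
17: 1
20: 1
6: 0
Sum: 3 + 7 + 5 + 2 + 2 + 4 + 0 + 1 + 1 + 0 = 25

Inversions: 25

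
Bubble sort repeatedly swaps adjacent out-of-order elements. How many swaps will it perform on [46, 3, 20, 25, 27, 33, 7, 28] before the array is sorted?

12 adjacent swaps

Minimum adjacent swaps = number of inversions (each swap of adjacent out-of-order elements removes one inversion and no swap can remove more).
Count inversions — for each element, later elements that are smaller:
46: 3, 20, 25, 27, 33, 7, 28 → 7
3: none → 0
20: 7 → 1
25: 7 → 1
27: 7 → 1
33: 7, 28 → 2
7: none → 0
28: none → 0
Total inversions: 7 + 0 + 1 + 1 + 1 + 2 + 0 + 0 = 12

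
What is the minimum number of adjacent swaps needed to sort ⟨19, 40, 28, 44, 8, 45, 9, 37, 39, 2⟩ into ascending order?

Adjacent swaps: 25

The minimum number of adjacent swaps to sort an array equals its inversion count, since every such swap removes exactly one inversion.
Count inversions — for each element, later elements that are smaller:
19: 8, 9, 2 → 3
40: 28, 8, 9, 37, 39, 2 → 6
28: 8, 9, 2 → 3
44: 8, 9, 37, 39, 2 → 5
8: 2 → 1
45: 9, 37, 39, 2 → 4
9: 2 → 1
37: 2 → 1
39: 2 → 1
2: none → 0
Total inversions: 3 + 6 + 3 + 5 + 1 + 4 + 1 + 1 + 1 + 0 = 25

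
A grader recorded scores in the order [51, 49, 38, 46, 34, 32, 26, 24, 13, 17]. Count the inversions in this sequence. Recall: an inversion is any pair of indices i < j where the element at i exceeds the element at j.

43 inversions

For each element, count later entries that are smaller:
51 → 49, 38, 46, 34, 32, 26, 24, 13, 17 → 9
49 → 38, 46, 34, 32, 26, 24, 13, 17 → 8
38 → 34, 32, 26, 24, 13, 17 → 6
46 → 34, 32, 26, 24, 13, 17 → 6
34 → 32, 26, 24, 13, 17 → 5
32 → 26, 24, 13, 17 → 4
26 → 24, 13, 17 → 3
24 → 13, 17 → 2
13 → none → 0
17 → none → 0
Sum: 9 + 8 + 6 + 6 + 5 + 4 + 3 + 2 + 0 + 0 = 43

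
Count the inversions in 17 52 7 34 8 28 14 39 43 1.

Element-by-element contributions:
17: 4
52: 8
7: 1
34: 4
8: 1
28: 2
14: 1
39: 1
43: 1
1: 0
Sum: 4 + 8 + 1 + 4 + 1 + 2 + 1 + 1 + 1 + 0 = 23

Inversions: 23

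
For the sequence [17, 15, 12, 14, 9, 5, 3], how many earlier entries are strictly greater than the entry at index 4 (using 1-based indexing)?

The element at index 4 is 14.
Elements before it: 17, 15, 12
Those larger than 14: 17, 15

2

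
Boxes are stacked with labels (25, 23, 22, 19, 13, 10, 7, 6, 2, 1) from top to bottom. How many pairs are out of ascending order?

45 inversions

Sweep left to right; for each value list the smaller values that follow it:
25 → 23, 22, 19, 13, 10, 7, 6, 2, 1 → 9
23 → 22, 19, 13, 10, 7, 6, 2, 1 → 8
22 → 19, 13, 10, 7, 6, 2, 1 → 7
19 → 13, 10, 7, 6, 2, 1 → 6
13 → 10, 7, 6, 2, 1 → 5
10 → 7, 6, 2, 1 → 4
7 → 6, 2, 1 → 3
6 → 2, 1 → 2
2 → 1 → 1
1 → none → 0
Sum: 9 + 8 + 7 + 6 + 5 + 4 + 3 + 2 + 1 + 0 = 45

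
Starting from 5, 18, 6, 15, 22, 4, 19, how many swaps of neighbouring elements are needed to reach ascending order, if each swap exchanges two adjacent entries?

Minimum adjacent swaps = number of inversions (each swap of adjacent out-of-order elements removes one inversion and no swap can remove more).
Count inversions — for each element, later elements that are smaller:
5: 4 → 1
18: 6, 15, 4 → 3
6: 4 → 1
15: 4 → 1
22: 4, 19 → 2
4: none → 0
19: none → 0
Total inversions: 1 + 3 + 1 + 1 + 2 + 0 + 0 = 8

8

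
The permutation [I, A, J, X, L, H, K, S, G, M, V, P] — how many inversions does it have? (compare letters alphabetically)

22

Count, for each position, how many later elements it exceeds:
I → A, H, G → 3
A → none → 0
J → H, G → 2
X → L, H, K, S, G, M, V, P → 8
L → H, K, G → 3
H → G → 1
K → G → 1
S → G, M, P → 3
G → none → 0
M → none → 0
V → P → 1
P → none → 0
Sum: 3 + 0 + 2 + 8 + 3 + 1 + 1 + 3 + 0 + 0 + 1 + 0 = 22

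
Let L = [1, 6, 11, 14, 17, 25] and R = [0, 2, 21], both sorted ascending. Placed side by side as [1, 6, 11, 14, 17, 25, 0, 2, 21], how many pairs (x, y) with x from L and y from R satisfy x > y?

12 split inversions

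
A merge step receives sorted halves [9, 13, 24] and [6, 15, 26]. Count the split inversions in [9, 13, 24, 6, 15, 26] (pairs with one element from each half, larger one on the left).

4 cross-inversions

For each element r of the right run, count left-run elements greater than r:
r = 6: 9, 13, 24 → 3
r = 15: 24 → 1
r = 26: none → 0
Cross-inversions: 3 + 1 + 0 = 4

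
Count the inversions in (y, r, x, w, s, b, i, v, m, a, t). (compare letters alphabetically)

Count, for each position, how many later elements it exceeds:
y → r, x, w, s, b, i, v, m, a, t → 10
r → b, i, m, a → 4
x → w, s, b, i, v, m, a, t → 8
w → s, b, i, v, m, a, t → 7
s → b, i, m, a → 4
b → a → 1
i → a → 1
v → m, a, t → 3
m → a → 1
a → none → 0
t → none → 0
Sum: 10 + 4 + 8 + 7 + 4 + 1 + 1 + 3 + 1 + 0 + 0 = 39

There are 39 inversions.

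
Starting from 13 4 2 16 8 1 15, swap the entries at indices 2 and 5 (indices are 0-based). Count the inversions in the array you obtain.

There are 10 inversions.

Positions 2 and 5 hold 2 and 1; after swapping, the array is [13, 4, 1, 16, 8, 2, 15].
Sweep left to right; for each value list the smaller values that follow it:
13: 4
4: 2
1: 0
16: 3
8: 1
2: 0
15: 0
Sum: 4 + 2 + 0 + 3 + 1 + 0 + 0 = 10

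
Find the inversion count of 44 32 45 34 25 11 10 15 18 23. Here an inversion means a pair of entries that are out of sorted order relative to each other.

33 out-of-order pairs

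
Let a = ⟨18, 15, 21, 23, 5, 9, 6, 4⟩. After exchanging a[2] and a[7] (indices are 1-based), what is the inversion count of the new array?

18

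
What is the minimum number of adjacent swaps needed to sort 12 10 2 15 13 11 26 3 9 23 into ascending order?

Each adjacent swap fixes exactly one inversion, so the minimum swap count equals the number of inversions.
Count inversions — for each element, later elements that are smaller:
12: 10, 2, 11, 3, 9 → 5
10: 2, 3, 9 → 3
2: none → 0
15: 13, 11, 3, 9 → 4
13: 11, 3, 9 → 3
11: 3, 9 → 2
26: 3, 9, 23 → 3
3: none → 0
9: none → 0
23: none → 0
Total inversions: 5 + 3 + 0 + 4 + 3 + 2 + 3 + 0 + 0 + 0 = 20

20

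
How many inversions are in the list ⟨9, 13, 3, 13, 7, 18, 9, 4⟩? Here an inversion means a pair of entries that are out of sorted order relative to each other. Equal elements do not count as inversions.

14 inversions

Sweep left to right; for each value list the smaller values that follow it:
9 → 3, 7, 4 → 3
13 → 3, 7, 9, 4 → 4
3 → none → 0
13 → 7, 9, 4 → 3
7 → 4 → 1
18 → 9, 4 → 2
9 → 4 → 1
4 → none → 0
Sum: 3 + 4 + 0 + 3 + 1 + 2 + 1 + 0 = 14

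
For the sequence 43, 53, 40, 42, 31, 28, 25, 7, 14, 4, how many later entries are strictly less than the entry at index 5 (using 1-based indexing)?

5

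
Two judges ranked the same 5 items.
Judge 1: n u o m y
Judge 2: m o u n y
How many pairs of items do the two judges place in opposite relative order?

6

Assign each item its position (1..5) in the first ordering, then rewrite the second ordering as that position sequence:
positions: n→1, u→2, o→3, m→4, y→5
second ordering as positions: [4, 3, 2, 1, 5]
Discordant pairs = inversions in this position sequence.
4: 3, 2, 1 → 3
3: 2, 1 → 2
2: 1 → 1
1: 0
5: 0
Total: 3 + 2 + 1 + 0 + 0 = 6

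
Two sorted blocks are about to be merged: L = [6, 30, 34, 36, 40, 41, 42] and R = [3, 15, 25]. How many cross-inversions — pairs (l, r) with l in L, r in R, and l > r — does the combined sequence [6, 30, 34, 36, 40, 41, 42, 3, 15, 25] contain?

For each element r of the right run, count left-run elements greater than r:
r = 3: 6, 30, 34, 36, 40, 41, 42 → 7
r = 15: 30, 34, 36, 40, 41, 42 → 6
r = 25: 30, 34, 36, 40, 41, 42 → 6
Cross-inversions: 7 + 6 + 6 = 19

19 split inversions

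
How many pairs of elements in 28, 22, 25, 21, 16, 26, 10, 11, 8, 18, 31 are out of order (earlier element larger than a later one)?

35 inversions

For each element, count later entries that are smaller:
28: 9
22: 6
25: 6
21: 5
16: 3
26: 4
10: 1
11: 1
8: 0
18: 0
31: 0
Sum: 9 + 6 + 6 + 5 + 3 + 4 + 1 + 1 + 0 + 0 + 0 = 35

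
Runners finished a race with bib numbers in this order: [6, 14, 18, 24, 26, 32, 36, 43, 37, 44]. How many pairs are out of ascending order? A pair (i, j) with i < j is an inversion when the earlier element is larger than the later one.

Inversions: 1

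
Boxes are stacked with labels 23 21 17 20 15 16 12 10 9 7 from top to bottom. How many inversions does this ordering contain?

For each element, count later entries that are smaller:
23 → 21, 17, 20, 15, 16, 12, 10, 9, 7 → 9
21 → 17, 20, 15, 16, 12, 10, 9, 7 → 8
17 → 15, 16, 12, 10, 9, 7 → 6
20 → 15, 16, 12, 10, 9, 7 → 6
15 → 12, 10, 9, 7 → 4
16 → 12, 10, 9, 7 → 4
12 → 10, 9, 7 → 3
10 → 9, 7 → 2
9 → 7 → 1
7 → none → 0
Sum: 9 + 8 + 6 + 6 + 4 + 4 + 3 + 2 + 1 + 0 = 43

43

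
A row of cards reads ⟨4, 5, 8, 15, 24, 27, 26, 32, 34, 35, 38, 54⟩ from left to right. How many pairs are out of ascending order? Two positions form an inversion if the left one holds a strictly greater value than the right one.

Element-by-element contributions:
4 → none → 0
5 → none → 0
8 → none → 0
15 → none → 0
24 → none → 0
27 → 26 → 1
26 → none → 0
32 → none → 0
34 → none → 0
35 → none → 0
38 → none → 0
54 → none → 0
Sum: 0 + 0 + 0 + 0 + 0 + 1 + 0 + 0 + 0 + 0 + 0 + 0 = 1

1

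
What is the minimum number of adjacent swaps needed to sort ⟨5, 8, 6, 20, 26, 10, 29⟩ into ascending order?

There are 3 adjacent swaps.

Each adjacent swap fixes exactly one inversion, so the minimum swap count equals the number of inversions.
Count inversions — for each element, later elements that are smaller:
5: none → 0
8: 6 → 1
6: none → 0
20: 10 → 1
26: 10 → 1
10: none → 0
29: none → 0
Total inversions: 0 + 1 + 0 + 1 + 1 + 0 + 0 = 3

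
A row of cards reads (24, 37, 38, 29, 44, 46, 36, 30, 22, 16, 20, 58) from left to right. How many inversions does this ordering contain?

37

Element-by-element contributions:
24 → 22, 16, 20 → 3
37 → 29, 36, 30, 22, 16, 20 → 6
38 → 29, 36, 30, 22, 16, 20 → 6
29 → 22, 16, 20 → 3
44 → 36, 30, 22, 16, 20 → 5
46 → 36, 30, 22, 16, 20 → 5
36 → 30, 22, 16, 20 → 4
30 → 22, 16, 20 → 3
22 → 16, 20 → 2
16 → none → 0
20 → none → 0
58 → none → 0
Sum: 3 + 6 + 6 + 3 + 5 + 5 + 4 + 3 + 2 + 0 + 0 + 0 = 37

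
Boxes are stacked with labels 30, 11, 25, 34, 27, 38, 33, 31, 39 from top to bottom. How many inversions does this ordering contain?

9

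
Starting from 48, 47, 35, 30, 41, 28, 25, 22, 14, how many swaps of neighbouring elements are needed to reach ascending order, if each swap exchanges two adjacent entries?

34

Each adjacent swap fixes exactly one inversion, so the minimum swap count equals the number of inversions.
Count inversions — for each element, later elements that are smaller:
48: 47, 35, 30, 41, 28, 25, 22, 14 → 8
47: 35, 30, 41, 28, 25, 22, 14 → 7
35: 30, 28, 25, 22, 14 → 5
30: 28, 25, 22, 14 → 4
41: 28, 25, 22, 14 → 4
28: 25, 22, 14 → 3
25: 22, 14 → 2
22: 14 → 1
14: none → 0
Total inversions: 8 + 7 + 5 + 4 + 4 + 3 + 2 + 1 + 0 = 34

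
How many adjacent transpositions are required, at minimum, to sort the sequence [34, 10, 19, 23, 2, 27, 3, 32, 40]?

The minimum number of adjacent swaps to sort an array equals its inversion count, since every such swap removes exactly one inversion.
Count inversions — for each element, later elements that are smaller:
34: 10, 19, 23, 2, 27, 3, 32 → 7
10: 2, 3 → 2
19: 2, 3 → 2
23: 2, 3 → 2
2: none → 0
27: 3 → 1
3: none → 0
32: none → 0
40: none → 0
Total inversions: 7 + 2 + 2 + 2 + 0 + 1 + 0 + 0 + 0 = 14

14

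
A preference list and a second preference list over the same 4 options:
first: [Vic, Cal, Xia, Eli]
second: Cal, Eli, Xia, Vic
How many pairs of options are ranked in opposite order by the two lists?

Assign each item its position (1..4) in the first ordering, then rewrite the second ordering as that position sequence:
positions: Vic→1, Cal→2, Xia→3, Eli→4
second ordering as positions: [2, 4, 3, 1]
Discordant pairs = inversions in this position sequence.
2: 1 → 1
4: 3, 1 → 2
3: 1 → 1
1: 0
Total: 1 + 2 + 1 + 0 = 4

4 pairs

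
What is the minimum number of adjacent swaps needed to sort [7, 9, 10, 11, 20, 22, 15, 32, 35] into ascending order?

Minimum adjacent swaps = number of inversions (each swap of adjacent out-of-order elements removes one inversion and no swap can remove more).
Count inversions — for each element, later elements that are smaller:
7: none → 0
9: none → 0
10: none → 0
11: none → 0
20: 15 → 1
22: 15 → 1
15: none → 0
32: none → 0
35: none → 0
Total inversions: 0 + 0 + 0 + 0 + 1 + 1 + 0 + 0 + 0 = 2

2 swaps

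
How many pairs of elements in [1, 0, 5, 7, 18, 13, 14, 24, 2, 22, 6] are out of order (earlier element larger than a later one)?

16 inversions

Count, for each position, how many later elements it exceeds:
1: 1
0: 0
5: 1
7: 2
18: 4
13: 2
14: 2
24: 3
2: 0
22: 1
6: 0
Sum: 1 + 0 + 1 + 2 + 4 + 2 + 2 + 3 + 0 + 1 + 0 = 16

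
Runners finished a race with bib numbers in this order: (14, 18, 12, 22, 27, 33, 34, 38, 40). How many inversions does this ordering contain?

2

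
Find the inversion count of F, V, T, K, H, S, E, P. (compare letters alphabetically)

17 inversions

Count, for each position, how many later elements it exceeds:
F → E → 1
V → T, K, H, S, E, P → 6
T → K, H, S, E, P → 5
K → H, E → 2
H → E → 1
S → E, P → 2
E → none → 0
P → none → 0
Sum: 1 + 6 + 5 + 2 + 1 + 2 + 0 + 0 = 17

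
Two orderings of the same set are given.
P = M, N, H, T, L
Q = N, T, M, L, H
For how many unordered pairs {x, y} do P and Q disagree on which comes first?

Assign each item its position (1..5) in the first ordering, then rewrite the second ordering as that position sequence:
positions: M→1, N→2, H→3, T→4, L→5
second ordering as positions: [2, 4, 1, 5, 3]
Discordant pairs = inversions in this position sequence.
2: 1 → 1
4: 1, 3 → 2
1: 0
5: 3 → 1
3: 0
Total: 1 + 2 + 0 + 1 + 0 = 4

4 disagreeing pairs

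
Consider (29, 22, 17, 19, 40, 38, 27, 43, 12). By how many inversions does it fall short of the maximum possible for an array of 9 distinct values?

19

Maximum inversions for 9 distinct elements is C(9, 2) = 9·8/2 = 36.
Current inversions — for each element, count later smaller elements:
29: 5
22: 3
17: 1
19: 1
40: 3
38: 2
27: 1
43: 1
12: 0
Current total: 5 + 3 + 1 + 1 + 3 + 2 + 1 + 1 + 0 = 17
Shortfall: 36 − 17 = 19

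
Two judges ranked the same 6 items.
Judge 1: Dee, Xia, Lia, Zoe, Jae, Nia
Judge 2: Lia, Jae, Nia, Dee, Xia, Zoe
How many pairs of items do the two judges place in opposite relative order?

Discordant pairs: 8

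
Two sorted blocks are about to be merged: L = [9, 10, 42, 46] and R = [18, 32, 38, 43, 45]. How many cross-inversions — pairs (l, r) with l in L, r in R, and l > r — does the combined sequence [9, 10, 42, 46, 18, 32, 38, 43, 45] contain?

8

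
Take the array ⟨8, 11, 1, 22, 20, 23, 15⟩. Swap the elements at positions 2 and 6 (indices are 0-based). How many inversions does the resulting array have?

7

Positions 2 and 6 hold 1 and 15; after swapping, the array is [8, 11, 15, 22, 20, 23, 1].
For each element, count later entries that are smaller:
8 → 1 → 1
11 → 1 → 1
15 → 1 → 1
22 → 20, 1 → 2
20 → 1 → 1
23 → 1 → 1
1 → none → 0
Sum: 1 + 1 + 1 + 2 + 1 + 1 + 0 = 7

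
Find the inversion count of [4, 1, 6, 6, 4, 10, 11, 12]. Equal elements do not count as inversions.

Inversions: 3

For each element, count later entries that are smaller:
4: 1
1: 0
6: 1
6: 1
4: 0
10: 0
11: 0
12: 0
Sum: 1 + 0 + 1 + 1 + 0 + 0 + 0 + 0 = 3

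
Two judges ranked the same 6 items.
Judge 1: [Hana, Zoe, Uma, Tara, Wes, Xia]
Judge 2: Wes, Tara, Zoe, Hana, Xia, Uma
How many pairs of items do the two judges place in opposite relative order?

Assign each item its position (1..6) in the first ordering, then rewrite the second ordering as that position sequence:
positions: Hana→1, Zoe→2, Uma→3, Tara→4, Wes→5, Xia→6
second ordering as positions: [5, 4, 2, 1, 6, 3]
Discordant pairs = inversions in this position sequence.
5: 4, 2, 1, 3 → 4
4: 2, 1, 3 → 3
2: 1 → 1
1: 0
6: 3 → 1
3: 0
Total: 4 + 3 + 1 + 0 + 1 + 0 = 9

There are 9 discordant pairs.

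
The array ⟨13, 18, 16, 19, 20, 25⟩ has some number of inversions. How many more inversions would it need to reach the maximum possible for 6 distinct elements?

Maximum inversions for 6 distinct elements is C(6, 2) = 6·5/2 = 15.
Current inversions — for each element, count later smaller elements:
13: 0
18: 1
16: 0
19: 0
20: 0
25: 0
Current total: 0 + 1 + 0 + 0 + 0 + 0 = 1
Shortfall: 15 − 1 = 14

14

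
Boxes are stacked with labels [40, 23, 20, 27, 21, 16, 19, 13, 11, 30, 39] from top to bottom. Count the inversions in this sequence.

34

For each element, count later entries that are smaller:
40 → 23, 20, 27, 21, 16, 19, 13, 11, 30, 39 → 10
23 → 20, 21, 16, 19, 13, 11 → 6
20 → 16, 19, 13, 11 → 4
27 → 21, 16, 19, 13, 11 → 5
21 → 16, 19, 13, 11 → 4
16 → 13, 11 → 2
19 → 13, 11 → 2
13 → 11 → 1
11 → none → 0
30 → none → 0
39 → none → 0
Sum: 10 + 6 + 4 + 5 + 4 + 2 + 2 + 1 + 0 + 0 + 0 = 34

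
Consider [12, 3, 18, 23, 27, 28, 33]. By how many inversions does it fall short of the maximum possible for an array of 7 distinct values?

Maximum inversions for 7 distinct elements is C(7, 2) = 7·6/2 = 21.
Current inversions — for each element, count later smaller elements:
12: 1
3: 0
18: 0
23: 0
27: 0
28: 0
33: 0
Current total: 1 + 0 + 0 + 0 + 0 + 0 + 0 = 1
Shortfall: 21 − 1 = 20

20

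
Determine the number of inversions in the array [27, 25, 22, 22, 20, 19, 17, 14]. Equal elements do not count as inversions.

27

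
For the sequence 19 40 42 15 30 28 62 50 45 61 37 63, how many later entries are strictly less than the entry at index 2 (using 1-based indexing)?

4 such elements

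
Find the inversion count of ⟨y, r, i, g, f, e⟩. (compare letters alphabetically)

Out-of-order pairs: 15

For each element, count later entries that are smaller:
y → r, i, g, f, e → 5
r → i, g, f, e → 4
i → g, f, e → 3
g → f, e → 2
f → e → 1
e → none → 0
Sum: 5 + 4 + 3 + 2 + 1 + 0 = 15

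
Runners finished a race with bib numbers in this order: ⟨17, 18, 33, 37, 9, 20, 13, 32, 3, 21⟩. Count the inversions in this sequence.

Inversions: 24

For each element, count later entries that are smaller:
17 → 9, 13, 3 → 3
18 → 9, 13, 3 → 3
33 → 9, 20, 13, 32, 3, 21 → 6
37 → 9, 20, 13, 32, 3, 21 → 6
9 → 3 → 1
20 → 13, 3 → 2
13 → 3 → 1
32 → 3, 21 → 2
3 → none → 0
21 → none → 0
Sum: 3 + 3 + 6 + 6 + 1 + 2 + 1 + 2 + 0 + 0 = 24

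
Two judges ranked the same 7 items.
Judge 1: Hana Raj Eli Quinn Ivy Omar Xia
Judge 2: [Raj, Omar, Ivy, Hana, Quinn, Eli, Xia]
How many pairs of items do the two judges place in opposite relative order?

There are 9 discordant pairs.

Assign each item its position (1..7) in the first ordering, then rewrite the second ordering as that position sequence:
positions: Hana→1, Raj→2, Eli→3, Quinn→4, Ivy→5, Omar→6, Xia→7
second ordering as positions: [2, 6, 5, 1, 4, 3, 7]
Discordant pairs = inversions in this position sequence.
2: 1 → 1
6: 5, 1, 4, 3 → 4
5: 1, 4, 3 → 3
1: 0
4: 3 → 1
3: 0
7: 0
Total: 1 + 4 + 3 + 0 + 1 + 0 + 0 = 9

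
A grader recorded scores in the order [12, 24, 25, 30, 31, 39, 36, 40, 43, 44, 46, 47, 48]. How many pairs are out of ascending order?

1

For each element, count later entries that are smaller:
12 → none → 0
24 → none → 0
25 → none → 0
30 → none → 0
31 → none → 0
39 → 36 → 1
36 → none → 0
40 → none → 0
43 → none → 0
44 → none → 0
46 → none → 0
47 → none → 0
48 → none → 0
Sum: 0 + 0 + 0 + 0 + 0 + 1 + 0 + 0 + 0 + 0 + 0 + 0 + 0 = 1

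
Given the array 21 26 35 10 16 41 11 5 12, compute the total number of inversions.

Count, for each position, how many later elements it exceeds:
21 → 10, 16, 11, 5, 12 → 5
26 → 10, 16, 11, 5, 12 → 5
35 → 10, 16, 11, 5, 12 → 5
10 → 5 → 1
16 → 11, 5, 12 → 3
41 → 11, 5, 12 → 3
11 → 5 → 1
5 → none → 0
12 → none → 0
Sum: 5 + 5 + 5 + 1 + 3 + 3 + 1 + 0 + 0 = 23

23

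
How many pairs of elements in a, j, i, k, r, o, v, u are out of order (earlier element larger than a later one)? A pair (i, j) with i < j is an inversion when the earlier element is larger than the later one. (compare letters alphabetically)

3

Element-by-element contributions:
a → none → 0
j → i → 1
i → none → 0
k → none → 0
r → o → 1
o → none → 0
v → u → 1
u → none → 0
Sum: 0 + 1 + 0 + 0 + 1 + 0 + 1 + 0 = 3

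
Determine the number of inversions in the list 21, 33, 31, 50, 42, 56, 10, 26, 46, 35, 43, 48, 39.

30

For each element, count later entries that are smaller:
21: 1
33: 3
31: 2
50: 8
42: 4
56: 7
10: 0
26: 0
46: 3
35: 0
43: 1
48: 1
39: 0
Sum: 1 + 3 + 2 + 8 + 4 + 7 + 0 + 0 + 3 + 0 + 1 + 1 + 0 = 30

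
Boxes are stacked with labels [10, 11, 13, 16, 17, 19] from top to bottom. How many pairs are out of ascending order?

0

Inversion pairs (indices are 0-based):
(none)
That's 0 pairs.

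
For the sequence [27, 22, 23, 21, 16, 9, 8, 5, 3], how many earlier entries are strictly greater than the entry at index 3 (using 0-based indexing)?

3

The element at index 3 is 21.
Elements before it: 27, 22, 23
Those larger than 21: 27, 22, 23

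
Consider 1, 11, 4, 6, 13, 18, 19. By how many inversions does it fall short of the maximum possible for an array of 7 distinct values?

Maximum inversions for 7 distinct elements is C(7, 2) = 7·6/2 = 21.
Current inversions — for each element, count later smaller elements:
1: 0
11: 2
4: 0
6: 0
13: 0
18: 0
19: 0
Current total: 0 + 2 + 0 + 0 + 0 + 0 + 0 = 2
Shortfall: 21 − 2 = 19

19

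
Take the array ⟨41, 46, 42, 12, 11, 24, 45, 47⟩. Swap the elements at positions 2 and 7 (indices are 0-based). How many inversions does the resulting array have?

Positions 2 and 7 hold 42 and 47; after swapping, the array is [41, 46, 47, 12, 11, 24, 45, 42].
Count, for each position, how many later elements it exceeds:
41: 3
46: 5
47: 5
12: 1
11: 0
24: 0
45: 1
42: 0
Sum: 3 + 5 + 5 + 1 + 0 + 0 + 1 + 0 = 15

15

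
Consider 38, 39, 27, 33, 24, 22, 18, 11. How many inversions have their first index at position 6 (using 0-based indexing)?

1 such element

The element at index 6 is 18.
Elements after it: 11
Those smaller than 18: 11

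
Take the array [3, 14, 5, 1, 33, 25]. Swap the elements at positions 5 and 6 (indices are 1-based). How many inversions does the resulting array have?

Positions 5 and 6 hold 33 and 25; after swapping, the array is [3, 14, 5, 1, 25, 33].
Element-by-element contributions:
3 → 1 → 1
14 → 5, 1 → 2
5 → 1 → 1
1 → none → 0
25 → none → 0
33 → none → 0
Sum: 1 + 2 + 1 + 0 + 0 + 0 = 4

4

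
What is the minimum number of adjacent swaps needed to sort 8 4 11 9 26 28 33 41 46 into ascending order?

Minimum adjacent swaps = number of inversions (each swap of adjacent out-of-order elements removes one inversion and no swap can remove more).
Count inversions — for each element, later elements that are smaller:
8: 4 → 1
4: none → 0
11: 9 → 1
9: none → 0
26: none → 0
28: none → 0
33: none → 0
41: none → 0
46: none → 0
Total inversions: 1 + 0 + 1 + 0 + 0 + 0 + 0 + 0 + 0 = 2

Adjacent swaps: 2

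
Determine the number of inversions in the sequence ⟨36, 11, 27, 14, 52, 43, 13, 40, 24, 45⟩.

18 inversions

For each element, count later entries that are smaller:
36: 5
11: 0
27: 3
14: 1
52: 5
43: 3
13: 0
40: 1
24: 0
45: 0
Sum: 5 + 0 + 3 + 1 + 5 + 3 + 0 + 1 + 0 + 0 = 18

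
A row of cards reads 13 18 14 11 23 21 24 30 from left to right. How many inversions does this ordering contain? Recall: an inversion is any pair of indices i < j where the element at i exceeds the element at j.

5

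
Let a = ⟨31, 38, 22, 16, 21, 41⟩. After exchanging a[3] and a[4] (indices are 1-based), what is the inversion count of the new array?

Positions 3 and 4 hold 22 and 16; after swapping, the array is [31, 38, 16, 22, 21, 41].
Count, for each position, how many later elements it exceeds:
31 → 16, 22, 21 → 3
38 → 16, 22, 21 → 3
16 → none → 0
22 → 21 → 1
21 → none → 0
41 → none → 0
Sum: 3 + 3 + 0 + 1 + 0 + 0 = 7

7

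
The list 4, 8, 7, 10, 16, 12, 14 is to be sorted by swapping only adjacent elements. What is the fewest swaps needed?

Minimum adjacent swaps = number of inversions (each swap of adjacent out-of-order elements removes one inversion and no swap can remove more).
Count inversions — for each element, later elements that are smaller:
4: none → 0
8: 7 → 1
7: none → 0
10: none → 0
16: 12, 14 → 2
12: none → 0
14: none → 0
Total inversions: 0 + 1 + 0 + 0 + 2 + 0 + 0 = 3

3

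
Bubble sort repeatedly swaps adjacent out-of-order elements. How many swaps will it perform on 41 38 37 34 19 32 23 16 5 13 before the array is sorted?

42

Minimum adjacent swaps = number of inversions (each swap of adjacent out-of-order elements removes one inversion and no swap can remove more).
Count inversions — for each element, later elements that are smaller:
41: 38, 37, 34, 19, 32, 23, 16, 5, 13 → 9
38: 37, 34, 19, 32, 23, 16, 5, 13 → 8
37: 34, 19, 32, 23, 16, 5, 13 → 7
34: 19, 32, 23, 16, 5, 13 → 6
19: 16, 5, 13 → 3
32: 23, 16, 5, 13 → 4
23: 16, 5, 13 → 3
16: 5, 13 → 2
5: none → 0
13: none → 0
Total inversions: 9 + 8 + 7 + 6 + 3 + 4 + 3 + 2 + 0 + 0 = 42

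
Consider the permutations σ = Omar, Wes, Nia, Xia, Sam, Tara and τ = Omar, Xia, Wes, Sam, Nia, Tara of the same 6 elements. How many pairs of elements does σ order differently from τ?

3 discordant pairs

Assign each item its position (1..6) in the first ordering, then rewrite the second ordering as that position sequence:
positions: Omar→1, Wes→2, Nia→3, Xia→4, Sam→5, Tara→6
second ordering as positions: [1, 4, 2, 5, 3, 6]
Discordant pairs = inversions in this position sequence.
1: 0
4: 2, 3 → 2
2: 0
5: 3 → 1
3: 0
6: 0
Total: 0 + 2 + 0 + 1 + 0 + 0 = 3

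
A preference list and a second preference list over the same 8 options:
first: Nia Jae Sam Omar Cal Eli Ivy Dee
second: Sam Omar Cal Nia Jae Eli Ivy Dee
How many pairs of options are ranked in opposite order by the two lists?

6

Assign each item its position (1..8) in the first ordering, then rewrite the second ordering as that position sequence:
positions: Nia→1, Jae→2, Sam→3, Omar→4, Cal→5, Eli→6, Ivy→7, Dee→8
second ordering as positions: [3, 4, 5, 1, 2, 6, 7, 8]
Discordant pairs = inversions in this position sequence.
3: 1, 2 → 2
4: 1, 2 → 2
5: 1, 2 → 2
1: 0
2: 0
6: 0
7: 0
8: 0
Total: 2 + 2 + 2 + 0 + 0 + 0 + 0 + 0 = 6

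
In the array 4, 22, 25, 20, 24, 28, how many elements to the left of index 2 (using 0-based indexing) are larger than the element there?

The element at index 2 is 25.
Elements before it: 4, 22
None of them are larger than 25.

0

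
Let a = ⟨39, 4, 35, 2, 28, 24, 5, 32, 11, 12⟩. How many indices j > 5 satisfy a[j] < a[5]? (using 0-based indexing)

3

The element at index 5 is 24.
Elements after it: 5, 32, 11, 12
Those smaller than 24: 5, 11, 12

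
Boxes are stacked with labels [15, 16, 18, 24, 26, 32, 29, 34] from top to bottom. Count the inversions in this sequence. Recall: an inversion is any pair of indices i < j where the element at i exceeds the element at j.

1

Sweep left to right; for each value list the smaller values that follow it:
15 → none → 0
16 → none → 0
18 → none → 0
24 → none → 0
26 → none → 0
32 → 29 → 1
29 → none → 0
34 → none → 0
Sum: 0 + 0 + 0 + 0 + 0 + 1 + 0 + 0 = 1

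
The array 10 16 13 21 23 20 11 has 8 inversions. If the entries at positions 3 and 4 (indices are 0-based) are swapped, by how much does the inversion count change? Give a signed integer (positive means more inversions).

Positions 3 and 4 hold 21 and 23; after swapping, the array is [10, 16, 13, 23, 21, 20, 11].
Sweep left to right; for each value list the smaller values that follow it:
10: 0
16: 2
13: 1
23: 3
21: 2
20: 1
11: 0
Sum: 0 + 2 + 1 + 3 + 2 + 1 + 0 = 9
Change: 9 − 8 = +1

+1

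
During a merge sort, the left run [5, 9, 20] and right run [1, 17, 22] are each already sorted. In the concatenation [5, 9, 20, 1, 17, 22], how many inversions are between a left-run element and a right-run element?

For each element r of the right run, count left-run elements greater than r:
r = 1: 5, 9, 20 → 3
r = 17: 20 → 1
r = 22: none → 0
Cross-inversions: 3 + 1 + 0 = 4

There are 4 cross-inversions.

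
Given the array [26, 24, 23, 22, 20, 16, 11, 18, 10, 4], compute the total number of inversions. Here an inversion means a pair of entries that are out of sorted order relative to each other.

43

Sweep left to right; for each value list the smaller values that follow it:
26: 9
24: 8
23: 7
22: 6
20: 5
16: 3
11: 2
18: 2
10: 1
4: 0
Sum: 9 + 8 + 7 + 6 + 5 + 3 + 2 + 2 + 1 + 0 = 43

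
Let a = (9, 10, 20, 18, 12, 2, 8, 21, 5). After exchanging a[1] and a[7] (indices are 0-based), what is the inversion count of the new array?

27

Positions 1 and 7 hold 10 and 21; after swapping, the array is [9, 21, 20, 18, 12, 2, 8, 10, 5].
Element-by-element contributions:
9: 3
21: 7
20: 6
18: 5
12: 4
2: 0
8: 1
10: 1
5: 0
Sum: 3 + 7 + 6 + 5 + 4 + 0 + 1 + 1 + 0 = 27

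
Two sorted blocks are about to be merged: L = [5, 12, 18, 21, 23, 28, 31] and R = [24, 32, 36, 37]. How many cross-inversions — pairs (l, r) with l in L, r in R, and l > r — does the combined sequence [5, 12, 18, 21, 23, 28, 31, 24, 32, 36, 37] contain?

2

Count, for every r in R, how many entries of L exceed r:
r = 24: 28, 31 → 2
r = 32: none → 0
r = 36: none → 0
r = 37: none → 0
Cross-inversions: 2 + 0 + 0 + 0 = 2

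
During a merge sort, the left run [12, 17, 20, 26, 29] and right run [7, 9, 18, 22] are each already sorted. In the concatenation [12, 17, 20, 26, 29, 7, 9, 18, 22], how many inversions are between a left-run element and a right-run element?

15

For each element r of the right run, count left-run elements greater than r:
r = 7: 12, 17, 20, 26, 29 → 5
r = 9: 12, 17, 20, 26, 29 → 5
r = 18: 20, 26, 29 → 3
r = 22: 26, 29 → 2
Cross-inversions: 5 + 5 + 3 + 2 = 15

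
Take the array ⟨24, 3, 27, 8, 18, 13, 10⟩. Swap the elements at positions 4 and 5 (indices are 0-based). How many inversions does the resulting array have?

11 inversions

Positions 4 and 5 hold 18 and 13; after swapping, the array is [24, 3, 27, 8, 13, 18, 10].
Count, for each position, how many later elements it exceeds:
24: 5
3: 0
27: 4
8: 0
13: 1
18: 1
10: 0
Sum: 5 + 0 + 4 + 0 + 1 + 1 + 0 = 11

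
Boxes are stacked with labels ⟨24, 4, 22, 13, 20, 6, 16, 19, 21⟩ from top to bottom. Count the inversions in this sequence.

18

For each element, count later entries that are smaller:
24: 8
4: 0
22: 6
13: 1
20: 3
6: 0
16: 0
19: 0
21: 0
Sum: 8 + 0 + 6 + 1 + 3 + 0 + 0 + 0 + 0 = 18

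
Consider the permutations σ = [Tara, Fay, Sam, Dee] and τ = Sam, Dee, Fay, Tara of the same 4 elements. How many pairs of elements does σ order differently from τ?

Assign each item its position (1..4) in the first ordering, then rewrite the second ordering as that position sequence:
positions: Tara→1, Fay→2, Sam→3, Dee→4
second ordering as positions: [3, 4, 2, 1]
Discordant pairs = inversions in this position sequence.
3: 2, 1 → 2
4: 2, 1 → 2
2: 1 → 1
1: 0
Total: 2 + 2 + 1 + 0 = 5

5 discordant pairs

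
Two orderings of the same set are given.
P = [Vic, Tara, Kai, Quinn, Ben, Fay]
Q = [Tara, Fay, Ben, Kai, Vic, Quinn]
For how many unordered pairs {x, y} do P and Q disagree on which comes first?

There are 9 disagreeing pairs.

Assign each item its position (1..6) in the first ordering, then rewrite the second ordering as that position sequence:
positions: Vic→1, Tara→2, Kai→3, Quinn→4, Ben→5, Fay→6
second ordering as positions: [2, 6, 5, 3, 1, 4]
Discordant pairs = inversions in this position sequence.
2: 1 → 1
6: 5, 3, 1, 4 → 4
5: 3, 1, 4 → 3
3: 1 → 1
1: 0
4: 0
Total: 1 + 4 + 3 + 1 + 0 + 0 = 9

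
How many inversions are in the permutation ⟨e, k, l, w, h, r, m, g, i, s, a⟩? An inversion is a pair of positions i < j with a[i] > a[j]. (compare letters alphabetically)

Element-by-element contributions:
e: 1
k: 4
l: 4
w: 7
h: 2
r: 4
m: 3
g: 1
i: 1
s: 1
a: 0
Sum: 1 + 4 + 4 + 7 + 2 + 4 + 3 + 1 + 1 + 1 + 0 = 28

Out-of-order pairs: 28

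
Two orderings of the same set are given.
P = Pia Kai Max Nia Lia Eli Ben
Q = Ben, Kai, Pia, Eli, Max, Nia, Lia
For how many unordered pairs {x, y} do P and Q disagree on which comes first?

Assign each item its position (1..7) in the first ordering, then rewrite the second ordering as that position sequence:
positions: Pia→1, Kai→2, Max→3, Nia→4, Lia→5, Eli→6, Ben→7
second ordering as positions: [7, 2, 1, 6, 3, 4, 5]
Discordant pairs = inversions in this position sequence.
7: 2, 1, 6, 3, 4, 5 → 6
2: 1 → 1
1: 0
6: 3, 4, 5 → 3
3: 0
4: 0
5: 0
Total: 6 + 1 + 0 + 3 + 0 + 0 + 0 = 10

10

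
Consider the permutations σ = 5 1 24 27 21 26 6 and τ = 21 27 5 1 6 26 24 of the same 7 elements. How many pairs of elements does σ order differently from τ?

10

Assign each item its position (1..7) in the first ordering, then rewrite the second ordering as that position sequence:
positions: 5→1, 1→2, 24→3, 27→4, 21→5, 26→6, 6→7
second ordering as positions: [5, 4, 1, 2, 7, 6, 3]
Discordant pairs = inversions in this position sequence.
5: 4, 1, 2, 3 → 4
4: 1, 2, 3 → 3
1: 0
2: 0
7: 6, 3 → 2
6: 3 → 1
3: 0
Total: 4 + 3 + 0 + 0 + 2 + 1 + 0 = 10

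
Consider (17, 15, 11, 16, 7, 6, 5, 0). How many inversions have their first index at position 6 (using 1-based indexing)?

The element at index 6 is 6.
Elements after it: 5, 0
Those smaller than 6: 5, 0

2 such elements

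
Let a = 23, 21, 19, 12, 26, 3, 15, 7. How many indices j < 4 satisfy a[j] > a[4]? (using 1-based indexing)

The element at index 4 is 12.
Elements before it: 23, 21, 19
Those larger than 12: 23, 21, 19

3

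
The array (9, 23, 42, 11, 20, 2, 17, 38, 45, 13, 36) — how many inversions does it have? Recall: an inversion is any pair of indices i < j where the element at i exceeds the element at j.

22

Sweep left to right; for each value list the smaller values that follow it:
9 → 2 → 1
23 → 11, 20, 2, 17, 13 → 5
42 → 11, 20, 2, 17, 38, 13, 36 → 7
11 → 2 → 1
20 → 2, 17, 13 → 3
2 → none → 0
17 → 13 → 1
38 → 13, 36 → 2
45 → 13, 36 → 2
13 → none → 0
36 → none → 0
Sum: 1 + 5 + 7 + 1 + 3 + 0 + 1 + 2 + 2 + 0 + 0 = 22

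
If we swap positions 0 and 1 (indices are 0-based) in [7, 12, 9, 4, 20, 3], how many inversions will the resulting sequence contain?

Positions 0 and 1 hold 7 and 12; after swapping, the array is [12, 7, 9, 4, 20, 3].
Count, for each position, how many later elements it exceeds:
12 → 7, 9, 4, 3 → 4
7 → 4, 3 → 2
9 → 4, 3 → 2
4 → 3 → 1
20 → 3 → 1
3 → none → 0
Sum: 4 + 2 + 2 + 1 + 1 + 0 = 10

Inversions: 10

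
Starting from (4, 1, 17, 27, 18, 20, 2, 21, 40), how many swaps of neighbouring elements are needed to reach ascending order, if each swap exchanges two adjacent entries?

Minimum adjacent swaps = number of inversions (each swap of adjacent out-of-order elements removes one inversion and no swap can remove more).
Count inversions — for each element, later elements that are smaller:
4: 1, 2 → 2
1: none → 0
17: 2 → 1
27: 18, 20, 2, 21 → 4
18: 2 → 1
20: 2 → 1
2: none → 0
21: none → 0
40: none → 0
Total inversions: 2 + 0 + 1 + 4 + 1 + 1 + 0 + 0 + 0 = 9

9 swaps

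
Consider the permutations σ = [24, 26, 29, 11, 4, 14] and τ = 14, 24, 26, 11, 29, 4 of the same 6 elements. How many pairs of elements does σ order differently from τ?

Discordant pairs: 6

Assign each item its position (1..6) in the first ordering, then rewrite the second ordering as that position sequence:
positions: 24→1, 26→2, 29→3, 11→4, 4→5, 14→6
second ordering as positions: [6, 1, 2, 4, 3, 5]
Discordant pairs = inversions in this position sequence.
6: 1, 2, 4, 3, 5 → 5
1: 0
2: 0
4: 3 → 1
3: 0
5: 0
Total: 5 + 0 + 0 + 1 + 0 + 0 = 6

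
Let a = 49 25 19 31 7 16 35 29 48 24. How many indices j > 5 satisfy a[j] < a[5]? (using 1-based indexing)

0

The element at index 5 is 7.
Elements after it: 16, 35, 29, 48, 24
None of them are smaller than 7.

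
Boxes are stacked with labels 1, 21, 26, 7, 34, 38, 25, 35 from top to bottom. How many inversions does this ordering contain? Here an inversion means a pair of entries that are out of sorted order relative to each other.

6 inversions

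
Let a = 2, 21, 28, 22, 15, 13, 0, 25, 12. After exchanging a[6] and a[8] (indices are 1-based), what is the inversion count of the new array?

22

Positions 6 and 8 hold 13 and 25; after swapping, the array is [2, 21, 28, 22, 15, 25, 0, 13, 12].
Element-by-element contributions:
2: 1
21: 4
28: 6
22: 4
15: 3
25: 3
0: 0
13: 1
12: 0
Sum: 1 + 4 + 6 + 4 + 3 + 3 + 0 + 1 + 0 = 22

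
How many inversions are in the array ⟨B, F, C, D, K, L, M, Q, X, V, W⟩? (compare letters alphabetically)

4 inversions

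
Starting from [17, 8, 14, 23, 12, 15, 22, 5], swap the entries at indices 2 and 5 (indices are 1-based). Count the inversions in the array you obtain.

16

Positions 2 and 5 hold 8 and 12; after swapping, the array is [17, 12, 14, 23, 8, 15, 22, 5].
Count, for each position, how many later elements it exceeds:
17: 5
12: 2
14: 2
23: 4
8: 1
15: 1
22: 1
5: 0
Sum: 5 + 2 + 2 + 4 + 1 + 1 + 1 + 0 = 16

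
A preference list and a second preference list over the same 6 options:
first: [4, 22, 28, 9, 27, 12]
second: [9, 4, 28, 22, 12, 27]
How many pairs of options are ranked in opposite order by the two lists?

5 pairs

Assign each item its position (1..6) in the first ordering, then rewrite the second ordering as that position sequence:
positions: 4→1, 22→2, 28→3, 9→4, 27→5, 12→6
second ordering as positions: [4, 1, 3, 2, 6, 5]
Discordant pairs = inversions in this position sequence.
4: 1, 3, 2 → 3
1: 0
3: 2 → 1
2: 0
6: 5 → 1
5: 0
Total: 3 + 0 + 1 + 0 + 1 + 0 = 5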